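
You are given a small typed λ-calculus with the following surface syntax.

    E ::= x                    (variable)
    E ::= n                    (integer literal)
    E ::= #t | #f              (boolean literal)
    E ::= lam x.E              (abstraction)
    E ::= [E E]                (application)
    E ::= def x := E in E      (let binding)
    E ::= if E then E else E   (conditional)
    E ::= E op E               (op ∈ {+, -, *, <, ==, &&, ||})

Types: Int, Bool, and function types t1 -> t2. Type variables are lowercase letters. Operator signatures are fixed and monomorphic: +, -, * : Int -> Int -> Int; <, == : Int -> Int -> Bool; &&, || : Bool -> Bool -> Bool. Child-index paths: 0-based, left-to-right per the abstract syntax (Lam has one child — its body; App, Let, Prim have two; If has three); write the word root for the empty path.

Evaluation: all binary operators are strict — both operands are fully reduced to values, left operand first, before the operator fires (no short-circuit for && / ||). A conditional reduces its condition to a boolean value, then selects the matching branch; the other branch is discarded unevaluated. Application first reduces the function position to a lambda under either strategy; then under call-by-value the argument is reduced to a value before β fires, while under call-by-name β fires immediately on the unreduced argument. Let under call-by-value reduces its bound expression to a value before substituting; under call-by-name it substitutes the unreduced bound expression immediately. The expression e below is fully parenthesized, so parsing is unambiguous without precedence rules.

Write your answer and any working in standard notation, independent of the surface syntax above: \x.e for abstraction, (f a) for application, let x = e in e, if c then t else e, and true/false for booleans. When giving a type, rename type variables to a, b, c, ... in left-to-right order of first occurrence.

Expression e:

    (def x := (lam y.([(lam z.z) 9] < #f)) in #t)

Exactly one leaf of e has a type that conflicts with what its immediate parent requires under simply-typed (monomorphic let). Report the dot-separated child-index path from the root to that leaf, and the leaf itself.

Answer: 0.0.1 : false

Trace:
z : b
\z._ : b -> b
  unify b -> b ~ Int -> c
  unify b ~ Int
  unify Int ~ c
_ _ : Int
  unify Int ~ Int
  unify Bool ~ Int
  FAIL: mismatch Bool ~ Int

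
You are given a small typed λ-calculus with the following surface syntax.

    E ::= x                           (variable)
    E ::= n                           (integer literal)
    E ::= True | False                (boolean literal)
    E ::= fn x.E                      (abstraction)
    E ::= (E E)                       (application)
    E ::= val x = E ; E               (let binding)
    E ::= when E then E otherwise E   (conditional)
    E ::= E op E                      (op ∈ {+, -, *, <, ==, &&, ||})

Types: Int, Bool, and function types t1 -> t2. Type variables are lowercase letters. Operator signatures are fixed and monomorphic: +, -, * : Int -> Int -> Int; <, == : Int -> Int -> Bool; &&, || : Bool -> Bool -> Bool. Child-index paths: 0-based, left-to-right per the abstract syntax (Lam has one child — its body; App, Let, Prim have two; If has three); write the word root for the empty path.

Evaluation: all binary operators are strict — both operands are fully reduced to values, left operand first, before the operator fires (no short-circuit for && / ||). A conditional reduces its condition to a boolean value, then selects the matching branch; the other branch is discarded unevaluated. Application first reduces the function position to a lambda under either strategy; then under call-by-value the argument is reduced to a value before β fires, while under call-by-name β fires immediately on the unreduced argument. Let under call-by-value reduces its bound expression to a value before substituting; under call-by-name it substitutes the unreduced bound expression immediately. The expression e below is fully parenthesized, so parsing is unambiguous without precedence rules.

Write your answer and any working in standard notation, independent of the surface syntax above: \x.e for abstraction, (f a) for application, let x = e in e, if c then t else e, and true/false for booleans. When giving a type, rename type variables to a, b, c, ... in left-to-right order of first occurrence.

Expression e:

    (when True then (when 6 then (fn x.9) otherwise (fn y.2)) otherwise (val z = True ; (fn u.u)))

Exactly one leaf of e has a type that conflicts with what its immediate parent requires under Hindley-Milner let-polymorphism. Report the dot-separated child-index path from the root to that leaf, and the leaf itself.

Answer: 1.0 : 6

Derivation:
  unify Bool ~ Bool
  unify Int ~ Bool
  FAIL: mismatch Int ~ Bool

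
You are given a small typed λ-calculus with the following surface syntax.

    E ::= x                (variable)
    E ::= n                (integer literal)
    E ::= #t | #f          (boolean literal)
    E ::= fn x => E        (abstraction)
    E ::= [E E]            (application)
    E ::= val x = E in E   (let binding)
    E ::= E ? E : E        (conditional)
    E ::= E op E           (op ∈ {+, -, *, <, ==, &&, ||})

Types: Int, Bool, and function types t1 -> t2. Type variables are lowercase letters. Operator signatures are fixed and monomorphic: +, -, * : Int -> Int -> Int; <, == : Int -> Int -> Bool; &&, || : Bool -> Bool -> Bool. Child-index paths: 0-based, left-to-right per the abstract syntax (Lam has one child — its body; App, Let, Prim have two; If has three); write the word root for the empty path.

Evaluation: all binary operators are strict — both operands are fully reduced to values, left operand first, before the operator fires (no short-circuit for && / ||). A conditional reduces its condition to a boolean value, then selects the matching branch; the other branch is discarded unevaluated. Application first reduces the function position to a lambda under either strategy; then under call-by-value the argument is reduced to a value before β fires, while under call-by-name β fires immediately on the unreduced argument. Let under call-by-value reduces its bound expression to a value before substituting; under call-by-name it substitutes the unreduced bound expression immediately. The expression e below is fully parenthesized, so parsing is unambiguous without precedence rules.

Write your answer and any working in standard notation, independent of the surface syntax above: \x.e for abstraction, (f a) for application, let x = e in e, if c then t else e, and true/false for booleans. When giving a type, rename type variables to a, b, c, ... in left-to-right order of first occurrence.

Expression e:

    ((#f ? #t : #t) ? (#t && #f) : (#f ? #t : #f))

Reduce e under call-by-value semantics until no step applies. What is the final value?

Answer: false

Derivation:
step 0: (if (if false then true else true) then (true && false) else (if false then true else false))
step 1: [if@0] (if true then (true && false) else (if false then true else false))
step 2: [if@root] (true && false)
step 3: [delta@root] false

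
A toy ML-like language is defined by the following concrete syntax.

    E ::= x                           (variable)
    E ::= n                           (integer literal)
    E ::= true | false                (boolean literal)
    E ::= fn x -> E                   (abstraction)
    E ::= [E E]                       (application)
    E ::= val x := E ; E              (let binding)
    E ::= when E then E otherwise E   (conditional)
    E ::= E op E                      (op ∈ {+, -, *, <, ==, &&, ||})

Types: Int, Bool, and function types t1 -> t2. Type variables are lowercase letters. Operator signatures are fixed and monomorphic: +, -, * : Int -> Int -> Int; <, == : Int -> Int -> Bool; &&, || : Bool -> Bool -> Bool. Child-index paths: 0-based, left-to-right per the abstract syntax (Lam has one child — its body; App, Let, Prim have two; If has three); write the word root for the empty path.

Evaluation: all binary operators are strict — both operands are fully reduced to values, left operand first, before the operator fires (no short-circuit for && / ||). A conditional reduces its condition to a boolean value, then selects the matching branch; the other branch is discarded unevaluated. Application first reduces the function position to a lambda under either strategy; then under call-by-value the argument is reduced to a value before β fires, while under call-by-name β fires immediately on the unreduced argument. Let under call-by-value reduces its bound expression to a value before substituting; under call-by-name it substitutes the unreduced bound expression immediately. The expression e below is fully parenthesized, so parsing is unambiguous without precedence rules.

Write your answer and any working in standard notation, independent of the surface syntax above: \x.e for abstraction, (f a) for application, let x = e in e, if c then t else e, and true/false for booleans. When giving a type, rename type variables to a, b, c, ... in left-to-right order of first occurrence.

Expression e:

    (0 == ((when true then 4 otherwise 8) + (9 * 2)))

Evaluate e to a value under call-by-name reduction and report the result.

Working:
step 0: (0 == ((if true then 4 else 8) + (9 * 2)))
step 1: [if@1.0] (0 == (4 + (9 * 2)))
step 2: [delta@1.1] (0 == (4 + 18))
step 3: [delta@1] (0 == 22)
step 4: [delta@root] false

Answer: false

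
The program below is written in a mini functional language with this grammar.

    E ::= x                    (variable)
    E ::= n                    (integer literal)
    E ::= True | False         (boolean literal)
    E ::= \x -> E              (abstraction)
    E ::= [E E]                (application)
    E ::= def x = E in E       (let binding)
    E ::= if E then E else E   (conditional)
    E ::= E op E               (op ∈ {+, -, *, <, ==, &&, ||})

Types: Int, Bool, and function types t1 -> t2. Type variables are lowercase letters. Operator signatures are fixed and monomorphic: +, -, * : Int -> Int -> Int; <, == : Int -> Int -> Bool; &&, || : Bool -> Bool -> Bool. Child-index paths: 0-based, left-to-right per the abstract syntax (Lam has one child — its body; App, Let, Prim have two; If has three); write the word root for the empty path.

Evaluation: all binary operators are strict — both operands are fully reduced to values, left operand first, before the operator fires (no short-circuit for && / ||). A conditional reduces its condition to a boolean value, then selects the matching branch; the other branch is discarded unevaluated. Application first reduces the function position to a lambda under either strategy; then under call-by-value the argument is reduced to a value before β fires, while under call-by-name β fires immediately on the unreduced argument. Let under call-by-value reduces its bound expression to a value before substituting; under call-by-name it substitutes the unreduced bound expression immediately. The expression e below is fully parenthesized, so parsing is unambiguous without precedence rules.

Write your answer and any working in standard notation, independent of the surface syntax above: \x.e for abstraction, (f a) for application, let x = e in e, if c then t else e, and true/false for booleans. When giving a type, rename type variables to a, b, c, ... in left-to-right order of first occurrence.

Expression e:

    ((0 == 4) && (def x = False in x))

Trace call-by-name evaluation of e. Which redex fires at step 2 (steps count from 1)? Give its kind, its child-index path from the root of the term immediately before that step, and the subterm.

Answer: let at 1 : (let x = false in x)

Derivation:
step 0: ((0 == 4) && (let x = false in x))
step 1: [delta@0] (false && (let x = false in x))
step 2: [let@1] (false && false)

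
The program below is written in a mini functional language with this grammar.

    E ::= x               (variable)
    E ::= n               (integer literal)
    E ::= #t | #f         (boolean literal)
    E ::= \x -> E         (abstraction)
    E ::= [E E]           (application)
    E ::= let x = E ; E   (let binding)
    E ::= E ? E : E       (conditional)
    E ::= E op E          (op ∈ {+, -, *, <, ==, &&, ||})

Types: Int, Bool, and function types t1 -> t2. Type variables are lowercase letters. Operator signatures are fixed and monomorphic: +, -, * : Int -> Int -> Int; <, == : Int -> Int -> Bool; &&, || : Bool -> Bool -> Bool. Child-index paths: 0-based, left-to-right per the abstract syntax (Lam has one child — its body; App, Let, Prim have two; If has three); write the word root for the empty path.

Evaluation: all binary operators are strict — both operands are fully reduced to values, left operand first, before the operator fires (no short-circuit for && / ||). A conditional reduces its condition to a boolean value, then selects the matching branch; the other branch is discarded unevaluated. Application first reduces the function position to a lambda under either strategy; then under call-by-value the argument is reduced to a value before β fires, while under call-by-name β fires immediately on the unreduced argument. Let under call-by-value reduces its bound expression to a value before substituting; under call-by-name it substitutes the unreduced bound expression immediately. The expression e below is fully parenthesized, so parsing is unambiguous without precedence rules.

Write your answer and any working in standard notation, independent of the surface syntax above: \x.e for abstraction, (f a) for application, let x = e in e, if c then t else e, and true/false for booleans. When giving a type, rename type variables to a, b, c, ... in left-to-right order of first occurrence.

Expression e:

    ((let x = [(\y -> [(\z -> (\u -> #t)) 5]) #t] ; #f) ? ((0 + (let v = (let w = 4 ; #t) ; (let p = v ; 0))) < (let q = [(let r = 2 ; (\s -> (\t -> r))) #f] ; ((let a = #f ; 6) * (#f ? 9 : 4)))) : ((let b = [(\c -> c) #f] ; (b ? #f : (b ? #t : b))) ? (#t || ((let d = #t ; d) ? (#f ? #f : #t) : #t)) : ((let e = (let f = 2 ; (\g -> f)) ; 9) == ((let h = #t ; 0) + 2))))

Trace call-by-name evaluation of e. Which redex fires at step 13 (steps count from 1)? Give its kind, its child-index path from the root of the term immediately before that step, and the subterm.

Trace:
step 0: (if (let x = ((\y.((\z.(\u.true)) 5)) true) in false) then ((0 + (let v = (let w = 4 in true) in (let p = v in 0))) < (let q = ((let r = 2 in (\s.(\t.r))) false) in ((let a = false in 6) * (if false then 9 else 4)))) else (if (let b = ((\c.c) false) in (if b then false else (if b then true else b))) then (true || (if (let d = true in d) then (if false then false else true) else true)) else ((let e = (let f = 2 in (\g.f)) in 9) == ((let h = true in 0) + 2))))
step 1: [let@0] (if false then ((0 + (let v = (let w = 4 in true) in (let p = v in 0))) < (let q = ((let r = 2 in (\s.(\t.r))) false) in ((let a = false in 6) * (if false then 9 else 4)))) else (if (let b = ((\c.c) false) in (if b then false else (if b then true else b))) then (true || (if (let d = true in d) then (if false then false else true) else true)) else ((let e = (let f = 2 in (\g.f)) in 9) == ((let h = true in 0) + 2))))
step 2: [if@root] (if (let b = ((\c.c) false) in (if b then false else (if b then true else b))) then (true || (if (let d = true in d) then (if false then false else true) else true)) else ((let e = (let f = 2 in (\g.f)) in 9) == ((let h = true in 0) + 2)))
step 3: [let@0] (if (if ((\c.c) false) then false else (if ((\c.c) false) then true else ((\c.c) false))) then (true || (if (let d = true in d) then (if false then false else true) else true)) else ((let e = (let f = 2 in (\g.f)) in 9) == ((let h = true in 0) + 2)))
step 4: [beta@0.0] (if (if false then false else (if ((\c.c) false) then true else ((\c.c) false))) then (true || (if (let d = true in d) then (if false then false else true) else true)) else ((let e = (let f = 2 in (\g.f)) in 9) == ((let h = true in 0) + 2)))
step 5: [if@0] (if (if ((\c.c) false) then true else ((\c.c) false)) then (true || (if (let d = true in d) then (if false then false else true) else true)) else ((let e = (let f = 2 in (\g.f)) in 9) == ((let h = true in 0) + 2)))
step 6: [beta@0.0] (if (if false then true else ((\c.c) false)) then (true || (if (let d = true in d) then (if false then false else true) else true)) else ((let e = (let f = 2 in (\g.f)) in 9) == ((let h = true in 0) + 2)))
step 7: [if@0] (if ((\c.c) false) then (true || (if (let d = true in d) then (if false then false else true) else true)) else ((let e = (let f = 2 in (\g.f)) in 9) == ((let h = true in 0) + 2)))
step 8: [beta@0] (if false then (true || (if (let d = true in d) then (if false then false else true) else true)) else ((let e = (let f = 2 in (\g.f)) in 9) == ((let h = true in 0) + 2)))
step 9: [if@root] ((let e = (let f = 2 in (\g.f)) in 9) == ((let h = true in 0) + 2))
step 10: [let@0] (9 == ((let h = true in 0) + 2))
step 11: [let@1.0] (9 == (0 + 2))
step 12: [delta@1] (9 == 2)
step 13: [delta@root] false

Answer: delta at root : (9 == 2)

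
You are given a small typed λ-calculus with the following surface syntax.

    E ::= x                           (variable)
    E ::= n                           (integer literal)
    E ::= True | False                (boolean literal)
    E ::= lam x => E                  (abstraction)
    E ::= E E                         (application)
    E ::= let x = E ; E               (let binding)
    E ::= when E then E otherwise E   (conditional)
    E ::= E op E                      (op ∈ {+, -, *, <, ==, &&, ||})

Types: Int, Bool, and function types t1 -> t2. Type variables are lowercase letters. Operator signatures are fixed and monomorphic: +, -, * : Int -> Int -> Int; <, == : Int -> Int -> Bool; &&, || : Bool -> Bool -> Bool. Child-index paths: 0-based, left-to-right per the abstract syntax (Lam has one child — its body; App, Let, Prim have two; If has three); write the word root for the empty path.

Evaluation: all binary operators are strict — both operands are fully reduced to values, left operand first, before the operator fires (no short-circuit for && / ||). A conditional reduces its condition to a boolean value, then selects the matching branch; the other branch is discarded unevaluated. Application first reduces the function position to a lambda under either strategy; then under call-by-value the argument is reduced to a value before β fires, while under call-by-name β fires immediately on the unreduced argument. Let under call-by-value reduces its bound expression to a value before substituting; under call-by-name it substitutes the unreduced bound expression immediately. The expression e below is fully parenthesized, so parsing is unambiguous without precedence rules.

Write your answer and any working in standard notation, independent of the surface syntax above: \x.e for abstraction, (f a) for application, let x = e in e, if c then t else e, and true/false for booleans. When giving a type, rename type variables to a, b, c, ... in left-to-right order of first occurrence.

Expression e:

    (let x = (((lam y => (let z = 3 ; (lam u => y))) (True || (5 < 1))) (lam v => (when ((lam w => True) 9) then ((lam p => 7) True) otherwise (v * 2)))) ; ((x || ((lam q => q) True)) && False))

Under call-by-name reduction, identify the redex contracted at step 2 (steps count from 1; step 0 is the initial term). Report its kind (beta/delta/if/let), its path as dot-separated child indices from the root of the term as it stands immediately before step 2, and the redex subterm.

Working:
step 0: (let x = (((\y.(let z = 3 in (\u.y))) (true || (5 < 1))) (\v.(if ((\w.true) 9) then ((\p.7) true) else (v * 2)))) in ((x || ((\q.q) true)) && false))
step 1: [let@root] (((((\y.(let z = 3 in (\u.y))) (true || (5 < 1))) (\v.(if ((\w.true) 9) then ((\p.7) true) else (v * 2)))) || ((\q.q) true)) && false)
step 2: [beta@0.0.0] ((((let z = 3 in (\u.(true || (5 < 1)))) (\v.(if ((\w.true) 9) then ((\p.7) true) else (v * 2)))) || ((\q.q) true)) && false)

Answer: beta at 0.0.0 : ((\y.(let z = 3 in (\u.y))) (true || (5 < 1)))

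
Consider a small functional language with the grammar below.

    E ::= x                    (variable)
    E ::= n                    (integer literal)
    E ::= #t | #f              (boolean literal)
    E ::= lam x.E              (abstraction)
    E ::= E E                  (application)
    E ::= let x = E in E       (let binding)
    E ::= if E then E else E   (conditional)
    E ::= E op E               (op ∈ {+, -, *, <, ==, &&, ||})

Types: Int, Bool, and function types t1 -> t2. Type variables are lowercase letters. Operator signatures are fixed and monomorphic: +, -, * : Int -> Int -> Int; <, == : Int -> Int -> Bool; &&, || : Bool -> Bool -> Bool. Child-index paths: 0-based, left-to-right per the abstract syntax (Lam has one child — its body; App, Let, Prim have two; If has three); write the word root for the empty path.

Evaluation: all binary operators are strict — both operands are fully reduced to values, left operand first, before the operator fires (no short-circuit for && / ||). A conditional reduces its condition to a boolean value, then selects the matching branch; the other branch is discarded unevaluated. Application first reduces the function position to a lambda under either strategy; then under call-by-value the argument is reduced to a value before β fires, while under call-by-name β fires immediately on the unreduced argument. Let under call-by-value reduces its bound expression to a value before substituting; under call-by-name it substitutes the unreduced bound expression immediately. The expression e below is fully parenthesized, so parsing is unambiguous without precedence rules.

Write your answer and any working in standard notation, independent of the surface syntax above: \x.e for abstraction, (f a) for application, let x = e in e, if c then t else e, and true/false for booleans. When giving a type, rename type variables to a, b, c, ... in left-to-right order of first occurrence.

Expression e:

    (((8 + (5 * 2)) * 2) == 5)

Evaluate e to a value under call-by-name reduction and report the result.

Answer: false

Working:
step 0: (((8 + (5 * 2)) * 2) == 5)
step 1: [delta@0.0.1] (((8 + 10) * 2) == 5)
step 2: [delta@0.0] ((18 * 2) == 5)
step 3: [delta@0] (36 == 5)
step 4: [delta@root] false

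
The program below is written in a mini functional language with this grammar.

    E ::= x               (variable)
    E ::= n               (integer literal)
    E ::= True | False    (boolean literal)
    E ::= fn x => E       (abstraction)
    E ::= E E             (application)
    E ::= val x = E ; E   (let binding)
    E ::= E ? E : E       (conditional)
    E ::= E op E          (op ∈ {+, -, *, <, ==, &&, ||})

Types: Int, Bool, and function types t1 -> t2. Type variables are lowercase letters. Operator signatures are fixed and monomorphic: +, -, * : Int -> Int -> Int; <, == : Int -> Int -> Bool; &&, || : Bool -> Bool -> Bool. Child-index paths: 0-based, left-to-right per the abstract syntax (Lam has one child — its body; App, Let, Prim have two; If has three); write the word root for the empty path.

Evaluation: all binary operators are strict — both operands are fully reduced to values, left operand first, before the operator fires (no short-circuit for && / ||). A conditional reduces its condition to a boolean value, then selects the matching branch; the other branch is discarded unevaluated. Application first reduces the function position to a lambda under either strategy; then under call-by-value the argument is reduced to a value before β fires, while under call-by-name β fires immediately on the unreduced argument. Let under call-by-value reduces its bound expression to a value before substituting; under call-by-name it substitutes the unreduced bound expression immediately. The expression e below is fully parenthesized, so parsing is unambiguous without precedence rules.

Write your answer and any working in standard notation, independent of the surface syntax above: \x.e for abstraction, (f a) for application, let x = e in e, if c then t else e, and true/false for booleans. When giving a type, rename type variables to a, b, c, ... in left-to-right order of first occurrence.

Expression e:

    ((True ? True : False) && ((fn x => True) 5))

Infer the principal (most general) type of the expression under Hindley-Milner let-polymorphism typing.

Derivation:
  unify Bool ~ Bool
  unify Bool ~ Bool
  unify Bool ~ Bool
\x._ : a -> Bool
  unify a -> Bool ~ Int -> b
  unify a ~ Int
  unify Bool ~ b
_ _ : Bool
  unify Bool ~ Bool

Answer: Bool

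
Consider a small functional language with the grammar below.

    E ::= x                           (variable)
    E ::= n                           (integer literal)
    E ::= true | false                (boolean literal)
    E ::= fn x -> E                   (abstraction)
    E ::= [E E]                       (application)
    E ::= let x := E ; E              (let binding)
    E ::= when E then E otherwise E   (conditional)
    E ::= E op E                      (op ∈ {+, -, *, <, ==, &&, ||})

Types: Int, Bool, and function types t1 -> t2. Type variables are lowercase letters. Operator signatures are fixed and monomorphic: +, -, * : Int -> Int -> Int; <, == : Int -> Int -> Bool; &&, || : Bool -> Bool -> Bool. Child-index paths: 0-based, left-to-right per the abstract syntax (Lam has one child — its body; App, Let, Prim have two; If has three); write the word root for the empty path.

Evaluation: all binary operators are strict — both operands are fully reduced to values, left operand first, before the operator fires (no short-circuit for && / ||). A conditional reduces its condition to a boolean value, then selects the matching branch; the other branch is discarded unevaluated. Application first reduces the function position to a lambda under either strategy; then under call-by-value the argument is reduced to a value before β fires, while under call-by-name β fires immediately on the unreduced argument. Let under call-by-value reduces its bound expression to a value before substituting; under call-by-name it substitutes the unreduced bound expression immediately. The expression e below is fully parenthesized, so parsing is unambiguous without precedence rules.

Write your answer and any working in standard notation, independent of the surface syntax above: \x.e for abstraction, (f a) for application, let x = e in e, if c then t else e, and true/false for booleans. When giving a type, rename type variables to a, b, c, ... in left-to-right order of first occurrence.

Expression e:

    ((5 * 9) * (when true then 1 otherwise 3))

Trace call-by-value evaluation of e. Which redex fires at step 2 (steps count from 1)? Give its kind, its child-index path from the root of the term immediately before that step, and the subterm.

Answer: if at 1 : (if true then 1 else 3)

Derivation:
step 0: ((5 * 9) * (if true then 1 else 3))
step 1: [delta@0] (45 * (if true then 1 else 3))
step 2: [if@1] (45 * 1)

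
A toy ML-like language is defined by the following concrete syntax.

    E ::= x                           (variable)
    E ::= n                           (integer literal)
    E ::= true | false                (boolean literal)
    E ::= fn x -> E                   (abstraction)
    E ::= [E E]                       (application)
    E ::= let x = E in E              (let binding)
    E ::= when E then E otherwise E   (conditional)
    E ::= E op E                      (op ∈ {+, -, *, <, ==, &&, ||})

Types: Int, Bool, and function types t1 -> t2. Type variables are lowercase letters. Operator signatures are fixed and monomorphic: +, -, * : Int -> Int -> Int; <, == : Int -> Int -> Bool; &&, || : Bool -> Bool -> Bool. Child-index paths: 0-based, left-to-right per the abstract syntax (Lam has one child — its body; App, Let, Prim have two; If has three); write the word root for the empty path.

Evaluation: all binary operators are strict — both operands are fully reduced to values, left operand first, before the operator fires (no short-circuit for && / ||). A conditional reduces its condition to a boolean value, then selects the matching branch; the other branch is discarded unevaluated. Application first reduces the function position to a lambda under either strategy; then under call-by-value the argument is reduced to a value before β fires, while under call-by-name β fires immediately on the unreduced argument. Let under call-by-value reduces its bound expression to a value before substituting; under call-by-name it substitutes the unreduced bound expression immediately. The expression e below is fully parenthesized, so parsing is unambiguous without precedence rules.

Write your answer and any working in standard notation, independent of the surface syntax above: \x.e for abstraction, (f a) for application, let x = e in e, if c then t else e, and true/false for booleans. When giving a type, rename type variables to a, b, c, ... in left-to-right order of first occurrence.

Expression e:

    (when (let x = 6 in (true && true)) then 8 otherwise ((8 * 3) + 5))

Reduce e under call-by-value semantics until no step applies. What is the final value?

Answer: 8

Working:
step 0: (if (let x = 6 in (true && true)) then 8 else ((8 * 3) + 5))
step 1: [let@0] (if (true && true) then 8 else ((8 * 3) + 5))
step 2: [delta@0] (if true then 8 else ((8 * 3) + 5))
step 3: [if@root] 8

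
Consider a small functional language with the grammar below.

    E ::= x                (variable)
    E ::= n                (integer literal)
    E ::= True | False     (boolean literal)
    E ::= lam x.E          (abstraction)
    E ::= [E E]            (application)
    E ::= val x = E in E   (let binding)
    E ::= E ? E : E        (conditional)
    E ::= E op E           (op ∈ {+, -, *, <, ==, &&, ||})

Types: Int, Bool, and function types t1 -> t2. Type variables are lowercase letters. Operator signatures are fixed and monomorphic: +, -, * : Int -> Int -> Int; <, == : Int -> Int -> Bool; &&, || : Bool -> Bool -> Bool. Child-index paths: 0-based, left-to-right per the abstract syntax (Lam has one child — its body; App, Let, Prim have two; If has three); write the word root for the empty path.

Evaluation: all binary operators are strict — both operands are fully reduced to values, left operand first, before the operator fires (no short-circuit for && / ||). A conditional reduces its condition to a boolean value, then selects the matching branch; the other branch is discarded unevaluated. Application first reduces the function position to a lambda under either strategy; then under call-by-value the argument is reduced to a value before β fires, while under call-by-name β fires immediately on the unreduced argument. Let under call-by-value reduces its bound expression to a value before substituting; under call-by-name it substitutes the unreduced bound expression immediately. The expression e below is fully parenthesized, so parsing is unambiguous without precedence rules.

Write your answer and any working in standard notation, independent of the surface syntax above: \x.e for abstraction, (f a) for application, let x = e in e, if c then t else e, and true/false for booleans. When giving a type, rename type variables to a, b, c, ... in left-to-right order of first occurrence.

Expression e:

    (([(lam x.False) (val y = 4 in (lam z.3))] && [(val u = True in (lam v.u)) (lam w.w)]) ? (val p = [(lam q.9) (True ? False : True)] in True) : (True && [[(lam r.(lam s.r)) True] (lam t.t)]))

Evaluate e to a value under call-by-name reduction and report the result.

Trace:
step 0: (if (((\x.false) (let y = 4 in (\z.3))) && ((let u = true in (\v.u)) (\w.w))) then (let p = ((\q.9) (if true then false else true)) in true) else (true && (((\r.(\s.r)) true) (\t.t))))
step 1: [beta@0.0] (if (false && ((let u = true in (\v.u)) (\w.w))) then (let p = ((\q.9) (if true then false else true)) in true) else (true && (((\r.(\s.r)) true) (\t.t))))
step 2: [let@0.1.0] (if (false && ((\v.true) (\w.w))) then (let p = ((\q.9) (if true then false else true)) in true) else (true && (((\r.(\s.r)) true) (\t.t))))
step 3: [beta@0.1] (if (false && true) then (let p = ((\q.9) (if true then false else true)) in true) else (true && (((\r.(\s.r)) true) (\t.t))))
step 4: [delta@0] (if false then (let p = ((\q.9) (if true then false else true)) in true) else (true && (((\r.(\s.r)) true) (\t.t))))
step 5: [if@root] (true && (((\r.(\s.r)) true) (\t.t)))
step 6: [beta@1.0] (true && ((\s.true) (\t.t)))
step 7: [beta@1] (true && true)
step 8: [delta@root] true

Answer: true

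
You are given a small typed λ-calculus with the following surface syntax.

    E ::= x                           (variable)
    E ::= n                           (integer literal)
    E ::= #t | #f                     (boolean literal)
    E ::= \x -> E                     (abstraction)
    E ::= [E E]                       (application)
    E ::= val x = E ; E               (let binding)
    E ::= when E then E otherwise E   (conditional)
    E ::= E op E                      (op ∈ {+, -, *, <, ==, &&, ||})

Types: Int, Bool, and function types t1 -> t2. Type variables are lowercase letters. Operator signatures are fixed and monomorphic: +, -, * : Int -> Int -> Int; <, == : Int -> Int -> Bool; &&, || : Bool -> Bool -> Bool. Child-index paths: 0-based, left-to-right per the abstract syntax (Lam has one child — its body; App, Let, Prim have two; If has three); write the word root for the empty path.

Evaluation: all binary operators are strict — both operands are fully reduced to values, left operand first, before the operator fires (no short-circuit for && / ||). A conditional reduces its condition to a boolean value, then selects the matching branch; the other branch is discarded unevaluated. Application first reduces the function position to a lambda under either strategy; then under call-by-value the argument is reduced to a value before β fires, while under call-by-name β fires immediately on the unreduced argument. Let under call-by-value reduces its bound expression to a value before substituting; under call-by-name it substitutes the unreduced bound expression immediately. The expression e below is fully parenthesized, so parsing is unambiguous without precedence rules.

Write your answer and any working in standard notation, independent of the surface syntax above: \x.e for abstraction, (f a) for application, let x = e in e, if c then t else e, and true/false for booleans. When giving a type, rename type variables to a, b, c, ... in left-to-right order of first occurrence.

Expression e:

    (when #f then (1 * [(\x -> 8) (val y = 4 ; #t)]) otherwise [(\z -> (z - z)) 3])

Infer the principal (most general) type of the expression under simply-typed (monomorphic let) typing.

Answer: Int

Trace:
  unify Bool ~ Bool
  unify Int ~ Int
\x._ : a -> Int
let y : Int
  unify a -> Int ~ Bool -> b
  unify a ~ Bool
  unify Int ~ b
_ _ : Int
  unify Int ~ Int
z : c
  unify c ~ Int
z : Int
  unify Int ~ Int
\z._ : Int -> Int
  unify Int -> Int ~ Int -> d
  unify Int ~ Int
  unify Int ~ d
_ _ : Int
  unify Int ~ Int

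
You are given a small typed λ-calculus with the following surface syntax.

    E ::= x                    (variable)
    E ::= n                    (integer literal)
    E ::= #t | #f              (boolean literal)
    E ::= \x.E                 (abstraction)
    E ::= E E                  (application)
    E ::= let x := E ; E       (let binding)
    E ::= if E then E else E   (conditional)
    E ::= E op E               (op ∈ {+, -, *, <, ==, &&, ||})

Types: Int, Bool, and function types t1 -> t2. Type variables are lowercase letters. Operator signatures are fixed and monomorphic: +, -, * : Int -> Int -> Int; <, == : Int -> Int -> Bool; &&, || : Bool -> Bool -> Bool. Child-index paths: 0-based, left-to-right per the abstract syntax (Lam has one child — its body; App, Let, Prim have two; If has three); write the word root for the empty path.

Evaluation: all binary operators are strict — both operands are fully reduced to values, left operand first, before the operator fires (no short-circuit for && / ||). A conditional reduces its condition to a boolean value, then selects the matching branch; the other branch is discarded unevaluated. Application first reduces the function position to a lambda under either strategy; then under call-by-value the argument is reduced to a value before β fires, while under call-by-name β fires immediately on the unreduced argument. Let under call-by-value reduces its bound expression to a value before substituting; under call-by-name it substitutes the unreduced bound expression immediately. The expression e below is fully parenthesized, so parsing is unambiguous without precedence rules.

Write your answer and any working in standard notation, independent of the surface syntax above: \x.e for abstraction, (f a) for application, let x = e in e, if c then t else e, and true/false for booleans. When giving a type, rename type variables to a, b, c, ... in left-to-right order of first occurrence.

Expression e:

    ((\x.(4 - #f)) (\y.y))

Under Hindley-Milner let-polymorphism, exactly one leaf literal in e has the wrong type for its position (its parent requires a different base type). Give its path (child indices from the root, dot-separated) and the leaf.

Answer: 0.0.1 : false

Derivation:
  unify Int ~ Int
  unify Bool ~ Int
  FAIL: mismatch Bool ~ Int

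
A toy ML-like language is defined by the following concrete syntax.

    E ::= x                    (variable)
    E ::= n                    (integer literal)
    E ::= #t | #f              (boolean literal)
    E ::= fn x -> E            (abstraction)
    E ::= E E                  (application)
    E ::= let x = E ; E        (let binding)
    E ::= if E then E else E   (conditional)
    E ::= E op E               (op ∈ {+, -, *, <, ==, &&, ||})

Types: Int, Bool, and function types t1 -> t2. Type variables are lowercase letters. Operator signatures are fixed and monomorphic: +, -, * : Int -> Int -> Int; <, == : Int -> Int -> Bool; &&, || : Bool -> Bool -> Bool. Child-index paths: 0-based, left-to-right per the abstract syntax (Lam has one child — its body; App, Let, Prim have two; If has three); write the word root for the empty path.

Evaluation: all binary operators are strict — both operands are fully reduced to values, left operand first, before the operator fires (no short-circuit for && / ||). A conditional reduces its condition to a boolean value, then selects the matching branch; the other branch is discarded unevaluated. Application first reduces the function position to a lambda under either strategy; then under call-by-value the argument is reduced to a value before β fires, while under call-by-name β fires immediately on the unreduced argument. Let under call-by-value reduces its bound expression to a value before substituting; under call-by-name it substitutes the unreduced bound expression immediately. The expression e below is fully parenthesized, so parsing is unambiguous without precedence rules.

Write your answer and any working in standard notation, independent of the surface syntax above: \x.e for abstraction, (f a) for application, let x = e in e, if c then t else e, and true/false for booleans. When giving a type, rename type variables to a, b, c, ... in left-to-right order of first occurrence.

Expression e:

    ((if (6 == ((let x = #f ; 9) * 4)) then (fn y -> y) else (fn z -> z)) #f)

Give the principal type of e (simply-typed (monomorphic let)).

Derivation:
  unify Int ~ Int
let x : Bool
  unify Int ~ Int
  unify Int ~ Int
  unify Int ~ Int
  unify Bool ~ Bool
y : a
\y._ : a -> a
z : b
\z._ : b -> b
  unify a -> a ~ b -> b
  unify a ~ b
  unify b ~ b
  unify b -> b ~ Bool -> c
  unify b ~ Bool
  unify Bool ~ c
_ _ : Bool

Answer: Bool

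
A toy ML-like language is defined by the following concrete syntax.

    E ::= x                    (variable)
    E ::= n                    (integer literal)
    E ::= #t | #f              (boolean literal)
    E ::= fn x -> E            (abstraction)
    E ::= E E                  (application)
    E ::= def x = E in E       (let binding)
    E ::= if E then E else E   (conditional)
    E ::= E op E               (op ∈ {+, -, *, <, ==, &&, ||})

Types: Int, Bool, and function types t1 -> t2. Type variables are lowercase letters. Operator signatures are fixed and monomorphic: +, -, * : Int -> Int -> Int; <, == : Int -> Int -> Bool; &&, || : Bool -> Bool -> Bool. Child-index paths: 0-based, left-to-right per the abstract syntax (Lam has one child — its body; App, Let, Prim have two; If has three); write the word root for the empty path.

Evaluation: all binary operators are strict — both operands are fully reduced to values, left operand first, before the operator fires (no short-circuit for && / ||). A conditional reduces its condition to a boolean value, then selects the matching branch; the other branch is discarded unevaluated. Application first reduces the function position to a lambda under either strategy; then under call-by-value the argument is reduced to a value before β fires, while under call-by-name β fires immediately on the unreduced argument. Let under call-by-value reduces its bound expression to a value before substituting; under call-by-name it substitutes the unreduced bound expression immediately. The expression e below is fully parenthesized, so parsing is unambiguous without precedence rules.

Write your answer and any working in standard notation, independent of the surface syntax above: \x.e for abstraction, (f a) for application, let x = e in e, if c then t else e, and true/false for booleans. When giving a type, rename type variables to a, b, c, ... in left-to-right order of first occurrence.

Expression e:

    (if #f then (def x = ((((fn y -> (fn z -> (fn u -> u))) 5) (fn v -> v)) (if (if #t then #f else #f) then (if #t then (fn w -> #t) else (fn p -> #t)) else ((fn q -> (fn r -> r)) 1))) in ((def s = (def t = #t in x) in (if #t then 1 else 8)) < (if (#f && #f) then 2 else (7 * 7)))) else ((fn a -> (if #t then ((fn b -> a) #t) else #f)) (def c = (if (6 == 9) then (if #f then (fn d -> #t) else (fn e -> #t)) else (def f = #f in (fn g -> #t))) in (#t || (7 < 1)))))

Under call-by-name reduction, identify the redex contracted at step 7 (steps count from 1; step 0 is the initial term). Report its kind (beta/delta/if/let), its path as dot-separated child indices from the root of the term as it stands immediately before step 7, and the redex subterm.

Derivation:
step 0: (if false then (let x = ((((\y.(\z.(\u.u))) 5) (\v.v)) (if (if true then false else false) then (if true then (\w.true) else (\p.true)) else ((\q.(\r.r)) 1))) in ((let s = (let t = true in x) in (if true then 1 else 8)) < (if (false && false) then 2 else (7 * 7)))) else ((\a.(if true then ((\b.a) true) else false)) (let c = (if (6 == 9) then (if false then (\d.true) else (\e.true)) else (let f = false in (\g.true))) in (true || (7 < 1)))))
step 1: [if@root] ((\a.(if true then ((\b.a) true) else false)) (let c = (if (6 == 9) then (if false then (\d.true) else (\e.true)) else (let f = false in (\g.true))) in (true || (7 < 1))))
step 2: [beta@root] (if true then ((\b.(let c = (if (6 == 9) then (if false then (\d.true) else (\e.true)) else (let f = false in (\g.true))) in (true || (7 < 1)))) true) else false)
step 3: [if@root] ((\b.(let c = (if (6 == 9) then (if false then (\d.true) else (\e.true)) else (let f = false in (\g.true))) in (true || (7 < 1)))) true)
step 4: [beta@root] (let c = (if (6 == 9) then (if false then (\d.true) else (\e.true)) else (let f = false in (\g.true))) in (true || (7 < 1)))
step 5: [let@root] (true || (7 < 1))
step 6: [delta@1] (true || false)
step 7: [delta@root] true

Answer: delta at root : (true || false)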